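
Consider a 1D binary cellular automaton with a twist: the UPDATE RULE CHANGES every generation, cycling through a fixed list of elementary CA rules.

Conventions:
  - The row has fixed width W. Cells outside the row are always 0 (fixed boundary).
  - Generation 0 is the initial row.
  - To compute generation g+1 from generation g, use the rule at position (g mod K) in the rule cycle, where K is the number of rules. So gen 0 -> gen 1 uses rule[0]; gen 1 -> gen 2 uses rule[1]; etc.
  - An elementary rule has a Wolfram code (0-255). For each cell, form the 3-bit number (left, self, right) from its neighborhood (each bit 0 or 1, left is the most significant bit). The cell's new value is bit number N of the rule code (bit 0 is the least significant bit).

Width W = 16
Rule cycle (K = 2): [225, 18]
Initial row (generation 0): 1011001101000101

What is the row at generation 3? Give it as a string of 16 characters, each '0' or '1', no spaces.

Gen 0: 1011001101000101
Gen 1 (rule 225): 0101000110010010
Gen 2 (rule 18): 1000101001101101
Gen 3 (rule 225): 0010010000110110

Answer: 0010010000110110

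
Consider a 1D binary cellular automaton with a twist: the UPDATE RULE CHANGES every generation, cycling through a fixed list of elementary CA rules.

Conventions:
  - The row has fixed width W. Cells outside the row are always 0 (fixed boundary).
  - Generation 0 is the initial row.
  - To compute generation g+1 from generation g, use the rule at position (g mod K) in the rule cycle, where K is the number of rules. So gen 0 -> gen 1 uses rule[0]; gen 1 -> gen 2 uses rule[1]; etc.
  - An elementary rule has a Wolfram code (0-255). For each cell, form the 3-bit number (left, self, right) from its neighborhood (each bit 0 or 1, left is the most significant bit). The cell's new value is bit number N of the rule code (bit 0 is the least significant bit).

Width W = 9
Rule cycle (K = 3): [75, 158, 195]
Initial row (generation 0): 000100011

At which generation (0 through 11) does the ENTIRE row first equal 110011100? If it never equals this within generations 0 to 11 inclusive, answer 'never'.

Answer: 10

Derivation:
Gen 0: 000100011
Gen 1 (rule 75): 111001111
Gen 2 (rule 158): 110111110
Gen 3 (rule 195): 010011110
Gen 4 (rule 75): 100110010
Gen 5 (rule 158): 111101111
Gen 6 (rule 195): 011100111
Gen 7 (rule 75): 110101101
Gen 8 (rule 158): 100101001
Gen 9 (rule 195): 001000010
Gen 10 (rule 75): 110011100
Gen 11 (rule 158): 101111010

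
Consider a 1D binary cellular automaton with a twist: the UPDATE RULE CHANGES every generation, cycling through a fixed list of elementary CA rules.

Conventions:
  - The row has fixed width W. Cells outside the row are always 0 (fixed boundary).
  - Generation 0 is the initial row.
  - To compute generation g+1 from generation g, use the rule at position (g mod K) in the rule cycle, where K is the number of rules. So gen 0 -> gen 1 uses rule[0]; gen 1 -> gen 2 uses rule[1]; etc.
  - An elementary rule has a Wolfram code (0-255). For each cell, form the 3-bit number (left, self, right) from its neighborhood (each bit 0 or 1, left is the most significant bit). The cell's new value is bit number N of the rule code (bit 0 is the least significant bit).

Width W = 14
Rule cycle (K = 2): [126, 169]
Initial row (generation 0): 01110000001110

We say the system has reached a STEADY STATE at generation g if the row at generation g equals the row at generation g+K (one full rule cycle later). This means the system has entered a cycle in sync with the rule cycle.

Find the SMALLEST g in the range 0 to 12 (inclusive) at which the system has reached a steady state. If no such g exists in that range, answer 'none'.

Answer: none

Derivation:
Gen 0: 01110000001110
Gen 1 (rule 126): 11011000011011
Gen 2 (rule 169): 10110011010110
Gen 3 (rule 126): 11111111111111
Gen 4 (rule 169): 11111111111110
Gen 5 (rule 126): 10000000000011
Gen 6 (rule 169): 00111111111010
Gen 7 (rule 126): 01100000001111
Gen 8 (rule 169): 01001111101110
Gen 9 (rule 126): 11111000111011
Gen 10 (rule 169): 11110010110110
Gen 11 (rule 126): 10011111111111
Gen 12 (rule 169): 00011111111110
Gen 13 (rule 126): 00110000000011
Gen 14 (rule 169): 10100111111010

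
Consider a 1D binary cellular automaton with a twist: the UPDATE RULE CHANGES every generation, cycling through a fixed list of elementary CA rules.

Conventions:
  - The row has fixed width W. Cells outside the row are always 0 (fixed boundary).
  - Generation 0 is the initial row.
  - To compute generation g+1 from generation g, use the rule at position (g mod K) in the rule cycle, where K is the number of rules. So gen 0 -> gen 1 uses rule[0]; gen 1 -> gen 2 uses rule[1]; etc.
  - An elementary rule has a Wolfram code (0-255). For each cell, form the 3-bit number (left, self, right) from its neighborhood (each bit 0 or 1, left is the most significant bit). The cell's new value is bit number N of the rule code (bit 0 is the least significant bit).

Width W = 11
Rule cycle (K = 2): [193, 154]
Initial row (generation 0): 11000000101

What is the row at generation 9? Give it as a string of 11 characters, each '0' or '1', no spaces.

Answer: 10000011111

Derivation:
Gen 0: 11000000101
Gen 1 (rule 193): 01011110000
Gen 2 (rule 154): 10011101000
Gen 3 (rule 193): 00001100011
Gen 4 (rule 154): 00011010110
Gen 5 (rule 193): 11001000010
Gen 6 (rule 154): 10110100101
Gen 7 (rule 193): 00010000000
Gen 8 (rule 154): 00101000000
Gen 9 (rule 193): 10000011111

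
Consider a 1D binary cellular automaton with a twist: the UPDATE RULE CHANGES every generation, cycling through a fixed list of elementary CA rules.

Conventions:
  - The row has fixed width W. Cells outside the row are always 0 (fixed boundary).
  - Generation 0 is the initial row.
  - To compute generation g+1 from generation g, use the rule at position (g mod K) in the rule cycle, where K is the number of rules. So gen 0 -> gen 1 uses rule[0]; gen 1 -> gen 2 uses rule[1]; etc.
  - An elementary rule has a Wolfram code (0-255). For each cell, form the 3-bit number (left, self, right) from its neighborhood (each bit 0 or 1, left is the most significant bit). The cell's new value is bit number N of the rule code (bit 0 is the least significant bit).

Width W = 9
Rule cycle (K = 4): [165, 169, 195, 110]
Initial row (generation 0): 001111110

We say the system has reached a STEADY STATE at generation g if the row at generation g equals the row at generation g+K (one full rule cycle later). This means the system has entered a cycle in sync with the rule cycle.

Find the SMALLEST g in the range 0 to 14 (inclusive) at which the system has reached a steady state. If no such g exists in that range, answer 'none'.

Gen 0: 001111110
Gen 1 (rule 165): 100111100
Gen 2 (rule 169): 000111001
Gen 3 (rule 195): 111011010
Gen 4 (rule 110): 101111110
Gen 5 (rule 165): 110111100
Gen 6 (rule 169): 101111001
Gen 7 (rule 195): 000111010
Gen 8 (rule 110): 001101110
Gen 9 (rule 165): 100010100
Gen 10 (rule 169): 001001001
Gen 11 (rule 195): 110010010
Gen 12 (rule 110): 110110110
Gen 13 (rule 165): 001001000
Gen 14 (rule 169): 100000011
Gen 15 (rule 195): 001111101
Gen 16 (rule 110): 011000111
Gen 17 (rule 165): 000010010
Gen 18 (rule 169): 111000000

Answer: none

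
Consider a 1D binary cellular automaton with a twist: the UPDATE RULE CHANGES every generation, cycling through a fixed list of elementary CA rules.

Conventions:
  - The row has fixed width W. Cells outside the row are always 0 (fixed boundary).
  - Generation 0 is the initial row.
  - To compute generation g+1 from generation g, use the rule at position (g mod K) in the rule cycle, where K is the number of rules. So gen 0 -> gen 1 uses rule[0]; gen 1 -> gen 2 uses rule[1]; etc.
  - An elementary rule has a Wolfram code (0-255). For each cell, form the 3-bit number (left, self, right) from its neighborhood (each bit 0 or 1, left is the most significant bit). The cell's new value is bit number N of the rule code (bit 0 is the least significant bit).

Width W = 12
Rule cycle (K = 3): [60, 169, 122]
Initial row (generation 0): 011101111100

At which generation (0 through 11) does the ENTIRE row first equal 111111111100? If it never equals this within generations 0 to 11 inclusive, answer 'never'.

Answer: 6

Derivation:
Gen 0: 011101111100
Gen 1 (rule 60): 010011000010
Gen 2 (rule 169): 000010011000
Gen 3 (rule 122): 000101111100
Gen 4 (rule 60): 000111000010
Gen 5 (rule 169): 110110011000
Gen 6 (rule 122): 111111111100
Gen 7 (rule 60): 100000000010
Gen 8 (rule 169): 001111111000
Gen 9 (rule 122): 011000001100
Gen 10 (rule 60): 010100001010
Gen 11 (rule 169): 001001100100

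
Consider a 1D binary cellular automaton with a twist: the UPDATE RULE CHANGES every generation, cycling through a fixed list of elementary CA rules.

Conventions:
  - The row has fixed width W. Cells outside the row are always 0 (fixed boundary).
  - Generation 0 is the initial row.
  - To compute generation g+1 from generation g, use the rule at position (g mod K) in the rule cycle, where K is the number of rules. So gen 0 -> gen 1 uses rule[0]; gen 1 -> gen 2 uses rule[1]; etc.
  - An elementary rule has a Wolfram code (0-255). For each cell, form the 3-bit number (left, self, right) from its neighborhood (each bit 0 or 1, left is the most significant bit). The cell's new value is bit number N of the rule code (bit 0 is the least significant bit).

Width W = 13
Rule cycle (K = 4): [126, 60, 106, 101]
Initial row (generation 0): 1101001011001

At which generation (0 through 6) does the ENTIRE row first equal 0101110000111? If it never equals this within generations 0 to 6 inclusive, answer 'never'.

Gen 0: 1101001011001
Gen 1 (rule 126): 1111111111111
Gen 2 (rule 60): 1000000000000
Gen 3 (rule 106): 0000000000000
Gen 4 (rule 101): 1111111111111
Gen 5 (rule 126): 1000000000001
Gen 6 (rule 60): 1100000000001

Answer: never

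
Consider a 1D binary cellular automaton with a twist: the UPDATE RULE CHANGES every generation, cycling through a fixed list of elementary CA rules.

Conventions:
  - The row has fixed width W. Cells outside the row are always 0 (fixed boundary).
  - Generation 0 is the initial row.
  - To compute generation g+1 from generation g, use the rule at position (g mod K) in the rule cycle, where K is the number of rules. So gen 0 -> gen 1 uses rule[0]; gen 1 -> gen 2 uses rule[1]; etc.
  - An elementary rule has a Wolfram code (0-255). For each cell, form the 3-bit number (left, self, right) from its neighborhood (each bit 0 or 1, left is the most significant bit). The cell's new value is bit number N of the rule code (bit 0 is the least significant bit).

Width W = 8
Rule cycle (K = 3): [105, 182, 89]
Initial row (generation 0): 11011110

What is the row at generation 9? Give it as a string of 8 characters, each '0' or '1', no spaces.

Answer: 01101001

Derivation:
Gen 0: 11011110
Gen 1 (rule 105): 11110010
Gen 2 (rule 182): 01101111
Gen 3 (rule 89): 01101001
Gen 4 (rule 105): 01110000
Gen 5 (rule 182): 10101000
Gen 6 (rule 89): 00000111
Gen 7 (rule 105): 11110101
Gen 8 (rule 182): 01101111
Gen 9 (rule 89): 01101001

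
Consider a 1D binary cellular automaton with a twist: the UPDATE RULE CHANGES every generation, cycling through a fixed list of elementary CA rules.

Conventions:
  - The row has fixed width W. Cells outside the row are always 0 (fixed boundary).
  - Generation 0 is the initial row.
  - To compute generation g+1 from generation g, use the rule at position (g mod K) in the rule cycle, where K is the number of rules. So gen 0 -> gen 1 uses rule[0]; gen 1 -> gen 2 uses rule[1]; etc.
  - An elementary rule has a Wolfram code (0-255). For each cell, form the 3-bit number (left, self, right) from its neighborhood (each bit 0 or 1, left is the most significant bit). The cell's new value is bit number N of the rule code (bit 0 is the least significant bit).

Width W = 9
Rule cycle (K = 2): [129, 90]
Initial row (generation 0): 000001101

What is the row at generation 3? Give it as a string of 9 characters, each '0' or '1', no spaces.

Answer: 000000111

Derivation:
Gen 0: 000001101
Gen 1 (rule 129): 111100000
Gen 2 (rule 90): 100110000
Gen 3 (rule 129): 000000111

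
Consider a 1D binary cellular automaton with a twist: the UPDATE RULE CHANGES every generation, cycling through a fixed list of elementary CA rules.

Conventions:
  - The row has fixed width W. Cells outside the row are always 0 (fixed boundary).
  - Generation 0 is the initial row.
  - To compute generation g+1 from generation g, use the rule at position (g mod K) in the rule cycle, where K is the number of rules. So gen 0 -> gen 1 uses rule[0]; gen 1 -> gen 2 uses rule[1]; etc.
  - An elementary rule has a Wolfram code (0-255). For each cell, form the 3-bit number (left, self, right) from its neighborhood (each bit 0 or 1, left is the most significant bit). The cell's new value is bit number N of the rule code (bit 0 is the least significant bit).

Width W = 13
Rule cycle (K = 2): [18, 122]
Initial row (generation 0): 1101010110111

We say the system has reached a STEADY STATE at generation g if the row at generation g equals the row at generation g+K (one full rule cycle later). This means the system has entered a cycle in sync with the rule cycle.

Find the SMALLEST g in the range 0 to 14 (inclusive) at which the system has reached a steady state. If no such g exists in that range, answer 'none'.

Gen 0: 1101010110111
Gen 1 (rule 18): 0000000000000
Gen 2 (rule 122): 0000000000000
Gen 3 (rule 18): 0000000000000
Gen 4 (rule 122): 0000000000000
Gen 5 (rule 18): 0000000000000
Gen 6 (rule 122): 0000000000000
Gen 7 (rule 18): 0000000000000
Gen 8 (rule 122): 0000000000000
Gen 9 (rule 18): 0000000000000
Gen 10 (rule 122): 0000000000000
Gen 11 (rule 18): 0000000000000
Gen 12 (rule 122): 0000000000000
Gen 13 (rule 18): 0000000000000
Gen 14 (rule 122): 0000000000000
Gen 15 (rule 18): 0000000000000
Gen 16 (rule 122): 0000000000000

Answer: 1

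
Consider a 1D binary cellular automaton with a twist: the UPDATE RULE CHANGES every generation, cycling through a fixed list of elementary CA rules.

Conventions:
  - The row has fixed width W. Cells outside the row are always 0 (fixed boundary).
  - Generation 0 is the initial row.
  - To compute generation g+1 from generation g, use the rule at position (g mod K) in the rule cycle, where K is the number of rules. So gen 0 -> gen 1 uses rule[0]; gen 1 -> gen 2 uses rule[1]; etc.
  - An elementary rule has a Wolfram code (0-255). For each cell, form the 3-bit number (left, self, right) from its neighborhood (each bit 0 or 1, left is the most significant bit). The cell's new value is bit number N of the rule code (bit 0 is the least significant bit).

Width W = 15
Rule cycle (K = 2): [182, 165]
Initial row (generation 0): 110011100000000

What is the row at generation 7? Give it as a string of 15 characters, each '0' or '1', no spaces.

Answer: 101101101101111

Derivation:
Gen 0: 110011100000000
Gen 1 (rule 182): 001101010000000
Gen 2 (rule 165): 100011110111111
Gen 3 (rule 182): 110101101011110
Gen 4 (rule 165): 001110011101100
Gen 5 (rule 182): 010101101010010
Gen 6 (rule 165): 011110011110010
Gen 7 (rule 182): 101101101101111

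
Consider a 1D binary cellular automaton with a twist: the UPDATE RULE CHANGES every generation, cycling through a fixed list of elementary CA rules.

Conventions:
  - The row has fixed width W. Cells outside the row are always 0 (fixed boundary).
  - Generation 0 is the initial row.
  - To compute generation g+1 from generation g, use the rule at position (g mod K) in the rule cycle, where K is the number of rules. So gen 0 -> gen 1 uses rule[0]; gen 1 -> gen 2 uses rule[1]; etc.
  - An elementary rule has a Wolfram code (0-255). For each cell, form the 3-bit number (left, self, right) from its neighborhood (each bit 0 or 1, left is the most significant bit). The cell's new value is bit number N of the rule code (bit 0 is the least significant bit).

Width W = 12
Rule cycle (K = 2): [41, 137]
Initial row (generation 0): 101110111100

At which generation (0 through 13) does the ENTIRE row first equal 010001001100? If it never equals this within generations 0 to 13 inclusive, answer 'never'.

Answer: 2

Derivation:
Gen 0: 101110111100
Gen 1 (rule 41): 011001100001
Gen 2 (rule 137): 010001001100
Gen 3 (rule 41): 000100001001
Gen 4 (rule 137): 110001100000
Gen 5 (rule 41): 100101001111
Gen 6 (rule 137): 000000001110
Gen 7 (rule 41): 111111101000
Gen 8 (rule 137): 111111000011
Gen 9 (rule 41): 100000011010
Gen 10 (rule 137): 001111010000
Gen 11 (rule 41): 101000100111
Gen 12 (rule 137): 000010000110
Gen 13 (rule 41): 111000110100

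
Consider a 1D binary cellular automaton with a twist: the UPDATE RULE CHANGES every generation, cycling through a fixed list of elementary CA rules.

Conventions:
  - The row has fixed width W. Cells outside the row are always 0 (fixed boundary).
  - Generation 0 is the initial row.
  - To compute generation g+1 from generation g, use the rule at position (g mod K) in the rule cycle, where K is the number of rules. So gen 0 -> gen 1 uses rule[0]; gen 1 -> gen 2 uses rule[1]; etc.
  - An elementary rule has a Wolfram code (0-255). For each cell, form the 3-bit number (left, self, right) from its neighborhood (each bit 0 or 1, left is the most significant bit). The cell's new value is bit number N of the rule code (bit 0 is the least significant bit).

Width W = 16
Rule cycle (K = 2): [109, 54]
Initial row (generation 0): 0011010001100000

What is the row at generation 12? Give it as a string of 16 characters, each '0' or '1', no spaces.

Gen 0: 0011010001100000
Gen 1 (rule 109): 1011110101101111
Gen 2 (rule 54): 1100001110010000
Gen 3 (rule 109): 1101101010010111
Gen 4 (rule 54): 0010011111111000
Gen 5 (rule 109): 1010010000001011
Gen 6 (rule 54): 1111111000011100
Gen 7 (rule 109): 1000001011010101
Gen 8 (rule 54): 1100011100111111
Gen 9 (rule 109): 1101010100100001
Gen 10 (rule 54): 0011111111110011
Gen 11 (rule 109): 1010000000010011
Gen 12 (rule 54): 1111000000111100

Answer: 1111000000111100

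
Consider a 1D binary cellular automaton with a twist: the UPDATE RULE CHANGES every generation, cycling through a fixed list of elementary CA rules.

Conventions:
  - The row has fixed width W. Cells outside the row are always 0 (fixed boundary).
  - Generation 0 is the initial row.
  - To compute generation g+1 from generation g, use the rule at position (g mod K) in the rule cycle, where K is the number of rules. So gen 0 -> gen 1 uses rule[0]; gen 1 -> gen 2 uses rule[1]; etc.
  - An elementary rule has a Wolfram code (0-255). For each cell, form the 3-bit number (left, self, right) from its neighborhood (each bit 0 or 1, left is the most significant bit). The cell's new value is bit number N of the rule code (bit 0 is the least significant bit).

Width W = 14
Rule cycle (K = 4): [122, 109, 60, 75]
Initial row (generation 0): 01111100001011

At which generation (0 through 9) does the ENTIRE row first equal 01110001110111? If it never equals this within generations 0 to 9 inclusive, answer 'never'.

Gen 0: 01111100001011
Gen 1 (rule 122): 11000110010111
Gen 2 (rule 109): 11010110011101
Gen 3 (rule 60): 10111101010011
Gen 4 (rule 75): 00100100000111
Gen 5 (rule 122): 01011010001101
Gen 6 (rule 109): 01111110101111
Gen 7 (rule 60): 01000001111000
Gen 8 (rule 75): 10011111001011
Gen 9 (rule 122): 01110001110111

Answer: 9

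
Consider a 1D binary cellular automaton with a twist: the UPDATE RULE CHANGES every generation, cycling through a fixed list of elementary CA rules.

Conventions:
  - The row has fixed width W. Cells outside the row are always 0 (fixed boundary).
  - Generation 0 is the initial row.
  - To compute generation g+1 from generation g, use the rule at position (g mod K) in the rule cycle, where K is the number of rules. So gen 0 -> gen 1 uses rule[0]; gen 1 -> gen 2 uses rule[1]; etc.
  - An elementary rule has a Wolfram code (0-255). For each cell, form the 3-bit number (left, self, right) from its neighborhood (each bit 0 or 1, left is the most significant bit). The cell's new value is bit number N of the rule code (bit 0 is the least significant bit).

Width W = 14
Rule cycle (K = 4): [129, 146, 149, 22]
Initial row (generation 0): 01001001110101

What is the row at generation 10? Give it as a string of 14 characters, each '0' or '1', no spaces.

Gen 0: 01001001110101
Gen 1 (rule 129): 00000000100000
Gen 2 (rule 146): 00000001010000
Gen 3 (rule 149): 11111101011111
Gen 4 (rule 22): 00000001000000
Gen 5 (rule 129): 11111100011111
Gen 6 (rule 146): 01111010101110
Gen 7 (rule 149): 00110010100101
Gen 8 (rule 22): 01001110111101
Gen 9 (rule 129): 00000100011000
Gen 10 (rule 146): 00001010100100

Answer: 00001010100100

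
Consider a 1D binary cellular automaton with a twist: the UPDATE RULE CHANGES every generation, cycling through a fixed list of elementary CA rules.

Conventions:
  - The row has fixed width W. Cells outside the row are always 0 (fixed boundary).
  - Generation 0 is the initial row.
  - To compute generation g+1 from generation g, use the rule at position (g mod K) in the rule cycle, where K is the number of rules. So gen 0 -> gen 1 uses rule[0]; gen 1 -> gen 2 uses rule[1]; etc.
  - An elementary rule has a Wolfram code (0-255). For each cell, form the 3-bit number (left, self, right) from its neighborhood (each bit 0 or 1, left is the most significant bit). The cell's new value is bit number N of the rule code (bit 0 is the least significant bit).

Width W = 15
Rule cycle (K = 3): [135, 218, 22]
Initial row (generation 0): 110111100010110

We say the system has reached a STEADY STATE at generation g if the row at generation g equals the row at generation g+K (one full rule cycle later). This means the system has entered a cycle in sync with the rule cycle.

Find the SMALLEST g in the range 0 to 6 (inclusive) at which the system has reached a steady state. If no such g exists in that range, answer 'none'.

Gen 0: 110111100010110
Gen 1 (rule 135): 000011001110000
Gen 2 (rule 218): 000111111111000
Gen 3 (rule 22): 001000000000100
Gen 4 (rule 135): 111011111111101
Gen 5 (rule 218): 111011111111100
Gen 6 (rule 22): 000000000000010
Gen 7 (rule 135): 111111111111110
Gen 8 (rule 218): 111111111111111
Gen 9 (rule 22): 000000000000000

Answer: none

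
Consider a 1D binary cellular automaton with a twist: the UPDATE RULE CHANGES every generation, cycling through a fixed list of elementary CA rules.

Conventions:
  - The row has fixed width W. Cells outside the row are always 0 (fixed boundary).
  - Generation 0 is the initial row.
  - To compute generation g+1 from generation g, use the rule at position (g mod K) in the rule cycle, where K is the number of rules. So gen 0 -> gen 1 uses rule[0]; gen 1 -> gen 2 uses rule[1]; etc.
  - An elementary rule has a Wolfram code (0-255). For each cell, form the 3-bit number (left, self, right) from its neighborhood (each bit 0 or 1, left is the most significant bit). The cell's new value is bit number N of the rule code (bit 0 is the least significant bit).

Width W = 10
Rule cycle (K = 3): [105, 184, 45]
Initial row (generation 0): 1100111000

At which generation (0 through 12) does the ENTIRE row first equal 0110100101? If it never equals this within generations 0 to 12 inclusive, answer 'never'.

Gen 0: 1100111000
Gen 1 (rule 105): 1100101011
Gen 2 (rule 184): 1010010110
Gen 3 (rule 45): 1110011100
Gen 4 (rule 105): 1010010101
Gen 5 (rule 184): 0101001010
Gen 6 (rule 45): 0111001110
Gen 7 (rule 105): 0101001010
Gen 8 (rule 184): 0010100101
Gen 9 (rule 45): 1011100111
Gen 10 (rule 105): 0110100101
Gen 11 (rule 184): 0101010010
Gen 12 (rule 45): 0111110010

Answer: 10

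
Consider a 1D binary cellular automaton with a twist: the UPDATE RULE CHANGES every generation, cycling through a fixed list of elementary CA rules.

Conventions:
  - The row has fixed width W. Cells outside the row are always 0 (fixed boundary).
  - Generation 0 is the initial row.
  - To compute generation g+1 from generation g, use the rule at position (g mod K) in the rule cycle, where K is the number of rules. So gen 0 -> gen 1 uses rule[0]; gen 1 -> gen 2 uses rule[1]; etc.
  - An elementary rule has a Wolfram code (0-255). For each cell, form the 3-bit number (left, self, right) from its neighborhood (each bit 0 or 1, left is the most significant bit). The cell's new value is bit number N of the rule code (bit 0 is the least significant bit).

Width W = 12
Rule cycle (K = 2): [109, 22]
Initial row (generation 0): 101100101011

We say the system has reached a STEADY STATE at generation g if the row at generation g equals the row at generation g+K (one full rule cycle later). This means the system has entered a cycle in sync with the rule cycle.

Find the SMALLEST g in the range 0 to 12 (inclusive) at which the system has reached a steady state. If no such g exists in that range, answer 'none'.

Answer: 4

Derivation:
Gen 0: 101100101011
Gen 1 (rule 109): 111100111111
Gen 2 (rule 22): 000011000000
Gen 3 (rule 109): 111011011111
Gen 4 (rule 22): 000000000000
Gen 5 (rule 109): 111111111111
Gen 6 (rule 22): 000000000000
Gen 7 (rule 109): 111111111111
Gen 8 (rule 22): 000000000000
Gen 9 (rule 109): 111111111111
Gen 10 (rule 22): 000000000000
Gen 11 (rule 109): 111111111111
Gen 12 (rule 22): 000000000000
Gen 13 (rule 109): 111111111111
Gen 14 (rule 22): 000000000000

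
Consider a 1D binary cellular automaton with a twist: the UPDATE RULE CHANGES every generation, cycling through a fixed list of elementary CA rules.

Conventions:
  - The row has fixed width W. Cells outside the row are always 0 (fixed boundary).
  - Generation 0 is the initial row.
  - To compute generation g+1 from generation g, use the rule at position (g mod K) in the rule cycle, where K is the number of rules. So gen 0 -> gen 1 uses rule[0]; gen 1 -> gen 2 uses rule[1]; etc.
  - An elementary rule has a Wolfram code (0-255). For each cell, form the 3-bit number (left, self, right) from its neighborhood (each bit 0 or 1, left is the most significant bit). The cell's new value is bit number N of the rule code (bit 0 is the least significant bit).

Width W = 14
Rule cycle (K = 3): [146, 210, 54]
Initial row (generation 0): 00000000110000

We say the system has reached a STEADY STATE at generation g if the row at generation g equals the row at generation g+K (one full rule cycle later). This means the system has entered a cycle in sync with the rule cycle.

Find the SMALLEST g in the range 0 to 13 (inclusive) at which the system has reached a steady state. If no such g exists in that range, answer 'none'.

Answer: none

Derivation:
Gen 0: 00000000110000
Gen 1 (rule 146): 00000001001000
Gen 2 (rule 210): 00000010110100
Gen 3 (rule 54): 00000111001110
Gen 4 (rule 146): 00001010110101
Gen 5 (rule 210): 00010000010000
Gen 6 (rule 54): 00111000111000
Gen 7 (rule 146): 01010101010100
Gen 8 (rule 210): 10000000000010
Gen 9 (rule 54): 11000000000111
Gen 10 (rule 146): 00100000001010
Gen 11 (rule 210): 01010000010001
Gen 12 (rule 54): 11111000111011
Gen 13 (rule 146): 01110101010000
Gen 14 (rule 210): 10110000001000
Gen 15 (rule 54): 11001000011100
Gen 16 (rule 146): 00110100101010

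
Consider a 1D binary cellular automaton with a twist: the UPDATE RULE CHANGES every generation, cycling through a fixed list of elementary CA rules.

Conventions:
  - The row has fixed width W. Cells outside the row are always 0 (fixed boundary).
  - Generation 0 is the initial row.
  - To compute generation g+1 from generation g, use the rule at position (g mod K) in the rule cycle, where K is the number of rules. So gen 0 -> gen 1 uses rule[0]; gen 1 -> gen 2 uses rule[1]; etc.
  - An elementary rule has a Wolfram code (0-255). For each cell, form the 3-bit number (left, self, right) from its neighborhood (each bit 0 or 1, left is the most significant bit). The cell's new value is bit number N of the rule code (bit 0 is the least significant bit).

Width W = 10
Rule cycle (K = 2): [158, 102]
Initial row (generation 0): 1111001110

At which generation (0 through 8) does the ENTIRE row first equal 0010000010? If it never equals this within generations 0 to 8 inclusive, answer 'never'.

Gen 0: 1111001110
Gen 1 (rule 158): 1110111101
Gen 2 (rule 102): 0011000111
Gen 3 (rule 158): 0110101110
Gen 4 (rule 102): 1011110010
Gen 5 (rule 158): 1011101111
Gen 6 (rule 102): 1100110001
Gen 7 (rule 158): 1011101011
Gen 8 (rule 102): 1100111101

Answer: never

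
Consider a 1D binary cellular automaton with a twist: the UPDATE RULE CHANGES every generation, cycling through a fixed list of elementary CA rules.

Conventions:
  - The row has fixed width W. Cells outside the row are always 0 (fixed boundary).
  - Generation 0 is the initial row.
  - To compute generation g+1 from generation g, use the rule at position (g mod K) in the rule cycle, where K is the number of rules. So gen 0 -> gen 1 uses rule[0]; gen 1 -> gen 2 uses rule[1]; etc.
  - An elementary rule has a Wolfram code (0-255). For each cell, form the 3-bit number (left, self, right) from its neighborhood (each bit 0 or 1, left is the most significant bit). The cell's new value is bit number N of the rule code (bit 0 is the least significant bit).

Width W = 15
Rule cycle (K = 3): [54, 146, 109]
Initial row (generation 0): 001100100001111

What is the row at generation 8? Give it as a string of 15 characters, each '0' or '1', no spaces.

Gen 0: 001100100001111
Gen 1 (rule 54): 010011110010000
Gen 2 (rule 146): 101101101101000
Gen 3 (rule 109): 111111111111011
Gen 4 (rule 54): 000000000000100
Gen 5 (rule 146): 000000000001010
Gen 6 (rule 109): 111111111101110
Gen 7 (rule 54): 000000000010001
Gen 8 (rule 146): 000000000101010

Answer: 000000000101010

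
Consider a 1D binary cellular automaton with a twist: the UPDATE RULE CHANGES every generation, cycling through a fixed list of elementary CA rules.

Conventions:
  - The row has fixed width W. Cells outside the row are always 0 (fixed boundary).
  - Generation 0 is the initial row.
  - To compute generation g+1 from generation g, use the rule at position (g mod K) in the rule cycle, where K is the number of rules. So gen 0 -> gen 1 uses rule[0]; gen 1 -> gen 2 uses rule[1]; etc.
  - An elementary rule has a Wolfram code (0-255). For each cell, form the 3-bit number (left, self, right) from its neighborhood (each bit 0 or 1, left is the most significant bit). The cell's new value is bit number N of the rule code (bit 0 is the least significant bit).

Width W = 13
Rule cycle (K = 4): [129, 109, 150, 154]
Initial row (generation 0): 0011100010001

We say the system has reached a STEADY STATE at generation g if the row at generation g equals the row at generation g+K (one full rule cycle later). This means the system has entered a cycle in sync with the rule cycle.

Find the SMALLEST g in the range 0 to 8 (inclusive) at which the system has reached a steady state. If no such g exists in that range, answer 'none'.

Answer: none

Derivation:
Gen 0: 0011100010001
Gen 1 (rule 129): 1001001000100
Gen 2 (rule 109): 1001001010101
Gen 3 (rule 150): 1111111010101
Gen 4 (rule 154): 1111110000000
Gen 5 (rule 129): 0111100111111
Gen 6 (rule 109): 0100100100001
Gen 7 (rule 150): 1111111110011
Gen 8 (rule 154): 1111111101110
Gen 9 (rule 129): 0111111000100
Gen 10 (rule 109): 0100001010101
Gen 11 (rule 150): 1110011010101
Gen 12 (rule 154): 1101110000000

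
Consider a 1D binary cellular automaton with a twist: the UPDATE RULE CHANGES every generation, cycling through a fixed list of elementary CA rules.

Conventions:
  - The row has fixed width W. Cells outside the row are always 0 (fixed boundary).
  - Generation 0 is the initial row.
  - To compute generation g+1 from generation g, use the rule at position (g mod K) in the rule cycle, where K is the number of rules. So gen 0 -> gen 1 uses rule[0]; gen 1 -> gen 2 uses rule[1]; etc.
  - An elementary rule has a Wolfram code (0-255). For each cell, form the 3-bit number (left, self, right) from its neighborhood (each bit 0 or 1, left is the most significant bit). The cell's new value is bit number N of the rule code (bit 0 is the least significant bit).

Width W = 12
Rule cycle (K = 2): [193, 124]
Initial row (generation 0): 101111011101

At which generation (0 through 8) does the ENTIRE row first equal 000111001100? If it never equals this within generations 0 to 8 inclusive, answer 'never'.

Gen 0: 101111011101
Gen 1 (rule 193): 000111001100
Gen 2 (rule 124): 000101101110
Gen 3 (rule 193): 110000100110
Gen 4 (rule 124): 111000110111
Gen 5 (rule 193): 011010010011
Gen 6 (rule 124): 011111011011
Gen 7 (rule 193): 001111001001
Gen 8 (rule 124): 001001101101

Answer: 1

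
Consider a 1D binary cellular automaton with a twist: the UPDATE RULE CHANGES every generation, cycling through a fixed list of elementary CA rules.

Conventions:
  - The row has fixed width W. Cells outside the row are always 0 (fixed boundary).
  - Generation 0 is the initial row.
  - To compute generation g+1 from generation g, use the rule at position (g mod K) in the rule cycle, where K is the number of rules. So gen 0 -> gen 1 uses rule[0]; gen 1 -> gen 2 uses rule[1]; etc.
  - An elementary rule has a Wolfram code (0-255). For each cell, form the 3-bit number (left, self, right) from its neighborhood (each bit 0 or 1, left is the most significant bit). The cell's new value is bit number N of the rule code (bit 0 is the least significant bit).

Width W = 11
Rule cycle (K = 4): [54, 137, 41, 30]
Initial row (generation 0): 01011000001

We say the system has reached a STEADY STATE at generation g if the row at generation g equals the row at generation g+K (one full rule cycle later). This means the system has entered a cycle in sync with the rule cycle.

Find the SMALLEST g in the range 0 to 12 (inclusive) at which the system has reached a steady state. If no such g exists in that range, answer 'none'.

Gen 0: 01011000001
Gen 1 (rule 54): 11100100011
Gen 2 (rule 137): 11000001010
Gen 3 (rule 41): 10011100100
Gen 4 (rule 30): 11110011110
Gen 5 (rule 54): 00001100001
Gen 6 (rule 137): 11101001100
Gen 7 (rule 41): 10010001001
Gen 8 (rule 30): 11111011111
Gen 9 (rule 54): 00000100000
Gen 10 (rule 137): 11110001111
Gen 11 (rule 41): 10000101000
Gen 12 (rule 30): 11001101100
Gen 13 (rule 54): 00110010010
Gen 14 (rule 137): 10100000000
Gen 15 (rule 41): 01001111111
Gen 16 (rule 30): 11111000000

Answer: none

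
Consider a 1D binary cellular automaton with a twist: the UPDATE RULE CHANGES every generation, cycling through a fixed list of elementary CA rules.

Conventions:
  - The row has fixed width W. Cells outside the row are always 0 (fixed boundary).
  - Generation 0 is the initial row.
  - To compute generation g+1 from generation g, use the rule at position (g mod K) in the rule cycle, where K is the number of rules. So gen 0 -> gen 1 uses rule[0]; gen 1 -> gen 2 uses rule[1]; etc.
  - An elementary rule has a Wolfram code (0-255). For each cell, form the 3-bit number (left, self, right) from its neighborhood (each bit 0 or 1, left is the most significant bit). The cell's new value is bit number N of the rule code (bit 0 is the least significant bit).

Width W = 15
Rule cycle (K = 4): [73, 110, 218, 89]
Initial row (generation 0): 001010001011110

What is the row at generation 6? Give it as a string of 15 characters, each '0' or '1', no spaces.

Gen 0: 001010001011110
Gen 1 (rule 73): 100000100010010
Gen 2 (rule 110): 100001100110110
Gen 3 (rule 218): 010011111110111
Gen 4 (rule 89): 001010000010101
Gen 5 (rule 73): 100000111000000
Gen 6 (rule 110): 100001101000000

Answer: 100001101000000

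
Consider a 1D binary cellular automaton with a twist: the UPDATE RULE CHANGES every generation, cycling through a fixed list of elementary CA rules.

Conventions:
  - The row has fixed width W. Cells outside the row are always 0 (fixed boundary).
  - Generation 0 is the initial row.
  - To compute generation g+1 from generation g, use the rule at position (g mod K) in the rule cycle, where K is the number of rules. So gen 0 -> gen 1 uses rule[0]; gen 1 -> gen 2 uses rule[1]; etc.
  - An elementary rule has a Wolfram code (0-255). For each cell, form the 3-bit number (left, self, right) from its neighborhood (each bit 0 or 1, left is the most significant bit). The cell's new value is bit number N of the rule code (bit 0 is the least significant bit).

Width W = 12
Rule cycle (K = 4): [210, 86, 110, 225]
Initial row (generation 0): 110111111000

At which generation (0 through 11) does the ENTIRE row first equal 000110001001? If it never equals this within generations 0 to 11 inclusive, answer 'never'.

Gen 0: 110111111000
Gen 1 (rule 210): 010011111100
Gen 2 (rule 86): 111100000110
Gen 3 (rule 110): 100100001110
Gen 4 (rule 225): 000001100110
Gen 5 (rule 210): 000010111011
Gen 6 (rule 86): 000110001001
Gen 7 (rule 110): 001110011011
Gen 8 (rule 225): 100110001101
Gen 9 (rule 210): 011011010100
Gen 10 (rule 86): 101001010110
Gen 11 (rule 110): 111011111110

Answer: 6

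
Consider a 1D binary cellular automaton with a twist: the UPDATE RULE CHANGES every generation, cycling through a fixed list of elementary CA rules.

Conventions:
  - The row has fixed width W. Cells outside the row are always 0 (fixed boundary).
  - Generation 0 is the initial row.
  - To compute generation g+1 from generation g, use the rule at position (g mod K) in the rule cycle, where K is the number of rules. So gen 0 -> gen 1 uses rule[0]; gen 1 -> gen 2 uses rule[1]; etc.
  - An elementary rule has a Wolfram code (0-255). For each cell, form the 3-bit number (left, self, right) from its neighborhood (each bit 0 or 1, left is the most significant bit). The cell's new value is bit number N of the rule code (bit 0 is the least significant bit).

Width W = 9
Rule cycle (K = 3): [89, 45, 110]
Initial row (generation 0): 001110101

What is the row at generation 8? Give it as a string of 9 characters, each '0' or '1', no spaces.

Gen 0: 001110101
Gen 1 (rule 89): 101010000
Gen 2 (rule 45): 111110111
Gen 3 (rule 110): 100011101
Gen 4 (rule 89): 011010100
Gen 5 (rule 45): 010111101
Gen 6 (rule 110): 111100111
Gen 7 (rule 89): 100110101
Gen 8 (rule 45): 100101111

Answer: 100101111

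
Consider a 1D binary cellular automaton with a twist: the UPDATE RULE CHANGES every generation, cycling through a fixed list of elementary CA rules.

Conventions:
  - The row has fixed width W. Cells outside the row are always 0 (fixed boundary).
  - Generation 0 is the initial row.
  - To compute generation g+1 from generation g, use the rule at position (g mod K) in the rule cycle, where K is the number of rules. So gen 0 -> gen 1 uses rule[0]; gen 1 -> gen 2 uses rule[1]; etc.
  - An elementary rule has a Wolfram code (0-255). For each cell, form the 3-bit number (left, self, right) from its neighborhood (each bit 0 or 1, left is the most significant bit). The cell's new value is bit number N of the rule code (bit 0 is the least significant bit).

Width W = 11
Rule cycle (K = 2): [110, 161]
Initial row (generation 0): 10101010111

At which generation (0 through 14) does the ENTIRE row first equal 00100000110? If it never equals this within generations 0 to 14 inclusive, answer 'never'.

Gen 0: 10101010111
Gen 1 (rule 110): 11111111101
Gen 2 (rule 161): 01111111010
Gen 3 (rule 110): 11000001110
Gen 4 (rule 161): 00011100100
Gen 5 (rule 110): 00110101100
Gen 6 (rule 161): 10001010001
Gen 7 (rule 110): 10011110011
Gen 8 (rule 161): 00001100000
Gen 9 (rule 110): 00011100000
Gen 10 (rule 161): 11001001111
Gen 11 (rule 110): 11011011001
Gen 12 (rule 161): 00100100000
Gen 13 (rule 110): 01101100000
Gen 14 (rule 161): 00010001111

Answer: never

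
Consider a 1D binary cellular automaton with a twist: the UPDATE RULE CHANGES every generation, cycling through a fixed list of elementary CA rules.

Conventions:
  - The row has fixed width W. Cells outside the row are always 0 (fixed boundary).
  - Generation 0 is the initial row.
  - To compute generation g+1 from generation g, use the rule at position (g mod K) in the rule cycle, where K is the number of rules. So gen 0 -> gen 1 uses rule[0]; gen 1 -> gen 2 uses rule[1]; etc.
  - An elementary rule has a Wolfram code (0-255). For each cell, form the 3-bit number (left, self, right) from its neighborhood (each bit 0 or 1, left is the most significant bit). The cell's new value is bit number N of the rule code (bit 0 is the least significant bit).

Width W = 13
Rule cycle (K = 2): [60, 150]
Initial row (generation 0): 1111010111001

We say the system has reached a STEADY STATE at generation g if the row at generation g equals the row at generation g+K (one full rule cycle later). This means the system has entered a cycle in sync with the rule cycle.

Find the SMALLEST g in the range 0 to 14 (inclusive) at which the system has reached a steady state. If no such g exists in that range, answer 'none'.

Gen 0: 1111010111001
Gen 1 (rule 60): 1000111100101
Gen 2 (rule 150): 1101011011101
Gen 3 (rule 60): 1011110110011
Gen 4 (rule 150): 1001100001100
Gen 5 (rule 60): 1101010001010
Gen 6 (rule 150): 0001011011011
Gen 7 (rule 60): 0001110110110
Gen 8 (rule 150): 0010100000001
Gen 9 (rule 60): 0011110000001
Gen 10 (rule 150): 0101101000011
Gen 11 (rule 60): 0111011100010
Gen 12 (rule 150): 1010001010111
Gen 13 (rule 60): 1111001111100
Gen 14 (rule 150): 0110110111010
Gen 15 (rule 60): 0101101100111
Gen 16 (rule 150): 1100000011010

Answer: none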